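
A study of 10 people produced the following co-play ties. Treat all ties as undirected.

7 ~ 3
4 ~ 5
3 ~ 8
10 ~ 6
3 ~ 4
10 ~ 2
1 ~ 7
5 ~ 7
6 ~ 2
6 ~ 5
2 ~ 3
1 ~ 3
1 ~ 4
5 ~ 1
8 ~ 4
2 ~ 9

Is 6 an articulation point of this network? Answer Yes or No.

Even without 6, every remaining node can still reach every other (the residual graph is connected), so 6 is not a cut vertex.

No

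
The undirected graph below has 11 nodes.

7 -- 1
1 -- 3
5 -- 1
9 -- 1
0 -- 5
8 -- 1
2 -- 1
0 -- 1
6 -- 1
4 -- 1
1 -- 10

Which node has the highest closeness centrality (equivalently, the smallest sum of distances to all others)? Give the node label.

Farness (sum of distances to all others) for each node — 0:18, 1:10, 2:19, 3:19, 4:19, 5:18, 6:19, 7:19, 8:19, 9:19, 10:19.
The smallest farness is 10, for 1, so 1 has the highest closeness.

1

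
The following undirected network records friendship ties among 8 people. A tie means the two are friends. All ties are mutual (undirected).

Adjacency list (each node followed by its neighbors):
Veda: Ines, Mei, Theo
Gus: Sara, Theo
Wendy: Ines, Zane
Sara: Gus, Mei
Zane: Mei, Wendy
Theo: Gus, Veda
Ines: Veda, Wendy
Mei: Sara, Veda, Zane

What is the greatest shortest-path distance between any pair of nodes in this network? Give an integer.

Eccentricity of each node (its greatest distance to any other): Gus:4, Ines:3, Mei:2, Sara:3, Theo:3, Veda:2, Wendy:4, Zane:3.
The maximum eccentricity is 4, realized for instance by the pair Wendy–Gus via Wendy – Ines – Veda – Theo – Gus. So the diameter is 4.

4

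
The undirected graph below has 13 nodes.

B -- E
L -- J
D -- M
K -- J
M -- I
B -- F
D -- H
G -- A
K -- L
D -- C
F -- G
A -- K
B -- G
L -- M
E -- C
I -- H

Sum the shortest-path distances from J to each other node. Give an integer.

Distances from J: A:2, B:4, C:4, D:3, E:5, F:4, G:3, H:4, I:3, K:1, L:1, M:2.
Sum = 2 + 4 + 4 + 3 + 5 + 4 + 3 + 4 + 3 + 1 + 1 + 2 = 36.

36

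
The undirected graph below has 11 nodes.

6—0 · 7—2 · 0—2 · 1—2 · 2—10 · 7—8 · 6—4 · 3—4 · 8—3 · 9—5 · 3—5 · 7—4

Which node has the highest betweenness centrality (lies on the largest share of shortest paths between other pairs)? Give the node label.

2

Unnormalized betweenness of each node: 0:3, 1:0, 2:19, 3:17, 4:14, 5:9, 6:4, 7:17, 8:6, 9:0, 10:0.
2 has the largest value, 19, making it the main broker — the node through which the most shortest paths run.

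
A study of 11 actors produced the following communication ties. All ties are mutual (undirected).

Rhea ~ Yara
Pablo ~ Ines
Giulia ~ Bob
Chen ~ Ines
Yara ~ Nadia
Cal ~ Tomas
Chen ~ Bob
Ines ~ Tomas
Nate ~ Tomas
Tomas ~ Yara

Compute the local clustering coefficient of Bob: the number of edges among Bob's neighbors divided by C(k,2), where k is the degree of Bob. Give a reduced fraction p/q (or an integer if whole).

Bob's neighbors: Chen and Giulia (k = 2).
Possible neighbor pairs: C(2,2) = 1. Edges among them: none → e = 0.
Clustering(Bob) = 0/1.

0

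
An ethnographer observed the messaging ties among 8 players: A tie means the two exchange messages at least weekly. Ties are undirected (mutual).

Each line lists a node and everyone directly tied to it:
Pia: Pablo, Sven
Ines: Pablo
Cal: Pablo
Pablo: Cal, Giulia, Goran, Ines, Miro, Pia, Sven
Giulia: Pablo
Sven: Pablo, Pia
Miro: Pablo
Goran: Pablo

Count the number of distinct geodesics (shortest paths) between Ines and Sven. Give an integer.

1

The shortest distance is 2, and the only length-2 path is Ines–Pablo–Sven. So there is exactly 1 shortest path.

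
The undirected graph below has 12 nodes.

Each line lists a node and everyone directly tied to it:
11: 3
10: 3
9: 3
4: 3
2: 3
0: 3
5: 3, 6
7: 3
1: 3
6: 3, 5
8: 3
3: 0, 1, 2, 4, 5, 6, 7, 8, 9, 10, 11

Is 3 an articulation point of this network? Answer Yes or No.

Removing 3 leaves {10} with no path to {2}, so the network splits into 10 components. 3 is a cut vertex.

Yes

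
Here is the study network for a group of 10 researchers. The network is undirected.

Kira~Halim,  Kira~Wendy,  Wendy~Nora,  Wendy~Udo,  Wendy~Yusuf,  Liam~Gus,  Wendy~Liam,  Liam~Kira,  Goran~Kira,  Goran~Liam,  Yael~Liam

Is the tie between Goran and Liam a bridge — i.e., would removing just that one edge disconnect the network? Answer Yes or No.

No

Even without that edge, Goran still reaches Liam via Goran – Kira – Liam, so the network stays connected. Not a bridge.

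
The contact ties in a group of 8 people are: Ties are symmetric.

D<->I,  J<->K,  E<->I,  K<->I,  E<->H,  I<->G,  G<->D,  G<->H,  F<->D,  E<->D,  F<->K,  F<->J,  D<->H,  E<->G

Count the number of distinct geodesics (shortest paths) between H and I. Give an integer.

The shortest distance is 2. The length-2 paths are: H–D–I; H–E–I; H–G–I.
That gives 3 distinct shortest paths.

3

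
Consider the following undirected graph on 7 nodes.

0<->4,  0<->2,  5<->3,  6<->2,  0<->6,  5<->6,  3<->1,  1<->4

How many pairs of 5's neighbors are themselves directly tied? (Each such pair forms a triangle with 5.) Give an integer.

5's neighbors are 3 and 6, but none of them are tied to each other, so no triangle contains 5.

0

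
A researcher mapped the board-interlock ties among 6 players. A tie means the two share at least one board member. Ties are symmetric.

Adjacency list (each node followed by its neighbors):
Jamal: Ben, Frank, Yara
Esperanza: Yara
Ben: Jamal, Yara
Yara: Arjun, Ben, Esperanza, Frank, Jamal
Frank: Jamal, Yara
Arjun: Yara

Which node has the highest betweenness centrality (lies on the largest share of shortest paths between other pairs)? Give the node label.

Unnormalized betweenness of each node: Arjun:0, Ben:0, Esperanza:0, Frank:0, Jamal:1/2, Yara:15/2.
Yara has the largest value, 15/2, making it the main broker — the node through which the most shortest paths run.

Yara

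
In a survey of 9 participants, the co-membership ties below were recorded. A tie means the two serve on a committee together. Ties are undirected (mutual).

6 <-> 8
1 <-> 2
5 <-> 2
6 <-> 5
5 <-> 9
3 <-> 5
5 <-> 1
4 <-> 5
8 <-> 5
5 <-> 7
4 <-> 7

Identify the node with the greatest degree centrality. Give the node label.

Degrees — 1:2, 2:2, 3:1, 4:2, 5:8, 6:2, 7:2, 8:2, 9:1.
The maximum is 8, attained only by 5.

5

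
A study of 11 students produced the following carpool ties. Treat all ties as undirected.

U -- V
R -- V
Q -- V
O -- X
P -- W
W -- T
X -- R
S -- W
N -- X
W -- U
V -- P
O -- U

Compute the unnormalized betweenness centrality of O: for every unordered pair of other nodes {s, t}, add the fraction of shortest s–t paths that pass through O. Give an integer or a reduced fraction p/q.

8

Pairs whose geodesics pass through O — W–X: 1; W–N: 1; T–X: 1; T–N: 1; X–S: 1; X–U: 1; S–N: 1; N–U: 1.
All other pairs contribute 0.
Summing the contributions gives betweenness(O) = 8.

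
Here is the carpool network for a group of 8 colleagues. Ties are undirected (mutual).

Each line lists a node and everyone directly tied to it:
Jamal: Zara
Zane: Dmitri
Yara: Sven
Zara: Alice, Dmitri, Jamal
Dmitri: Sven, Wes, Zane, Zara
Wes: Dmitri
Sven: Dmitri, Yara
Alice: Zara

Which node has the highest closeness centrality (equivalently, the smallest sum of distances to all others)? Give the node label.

Dmitri

Farness (sum of distances to all others) for each node — Alice:18, Dmitri:10, Jamal:18, Sven:14, Wes:16, Yara:20, Zane:16, Zara:12.
The smallest farness is 10, for Dmitri, so Dmitri has the highest closeness.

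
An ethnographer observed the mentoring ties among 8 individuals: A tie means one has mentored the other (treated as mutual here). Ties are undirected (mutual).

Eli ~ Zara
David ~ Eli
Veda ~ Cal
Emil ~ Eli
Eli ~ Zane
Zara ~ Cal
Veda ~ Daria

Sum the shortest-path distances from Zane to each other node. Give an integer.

Distances from Zane: Cal:3, Daria:5, David:2, Eli:1, Emil:2, Veda:4, Zara:2.
Sum = 3 + 5 + 2 + 1 + 2 + 4 + 2 = 19.

19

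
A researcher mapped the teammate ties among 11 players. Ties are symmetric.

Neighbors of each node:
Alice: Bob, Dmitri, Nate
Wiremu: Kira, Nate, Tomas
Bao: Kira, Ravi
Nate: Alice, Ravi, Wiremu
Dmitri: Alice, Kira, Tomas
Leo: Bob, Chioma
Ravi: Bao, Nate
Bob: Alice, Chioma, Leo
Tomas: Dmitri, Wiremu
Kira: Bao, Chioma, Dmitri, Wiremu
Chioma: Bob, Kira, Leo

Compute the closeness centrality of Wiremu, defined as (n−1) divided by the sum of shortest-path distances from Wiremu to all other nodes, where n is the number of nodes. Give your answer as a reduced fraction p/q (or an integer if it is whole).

Distances from Wiremu: Alice:2, Bao:2, Bob:3, Chioma:2, Dmitri:2, Kira:1, Leo:3, Nate:1, Ravi:2, Tomas:1. Sum = 19.
n = 11, so closeness = 10/19.

10/19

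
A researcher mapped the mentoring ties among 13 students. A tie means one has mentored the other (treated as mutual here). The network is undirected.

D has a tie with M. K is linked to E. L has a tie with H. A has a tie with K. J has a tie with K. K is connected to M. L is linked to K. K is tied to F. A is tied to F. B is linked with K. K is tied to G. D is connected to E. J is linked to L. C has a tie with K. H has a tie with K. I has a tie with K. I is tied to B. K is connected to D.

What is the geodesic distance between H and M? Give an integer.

2

One shortest route is H – K – M, which uses 2 edges, and H and M are not directly tied, so nothing shorter exists. So d(H,M) = 2.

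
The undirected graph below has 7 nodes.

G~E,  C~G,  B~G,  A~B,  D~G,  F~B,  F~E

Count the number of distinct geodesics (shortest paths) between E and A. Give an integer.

2

The shortest distance is 3. The length-3 paths are: E–G–B–A; E–F–B–A.
That gives 2 distinct shortest paths.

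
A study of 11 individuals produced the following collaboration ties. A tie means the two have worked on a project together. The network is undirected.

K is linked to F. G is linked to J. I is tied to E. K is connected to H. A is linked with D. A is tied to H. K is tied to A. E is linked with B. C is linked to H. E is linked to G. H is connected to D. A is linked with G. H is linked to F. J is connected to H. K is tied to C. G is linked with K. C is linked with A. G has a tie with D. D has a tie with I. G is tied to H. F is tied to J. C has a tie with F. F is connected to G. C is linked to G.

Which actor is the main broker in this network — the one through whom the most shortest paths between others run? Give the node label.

G

Unnormalized betweenness of each node: A:7/6, B:0, C:1/4, D:16/3, E:32/3, F:2/3, G:221/12, H:17/4, I:1, J:0, K:1/4.
G has the largest value, 221/12, making it the main broker — the node through which the most shortest paths run.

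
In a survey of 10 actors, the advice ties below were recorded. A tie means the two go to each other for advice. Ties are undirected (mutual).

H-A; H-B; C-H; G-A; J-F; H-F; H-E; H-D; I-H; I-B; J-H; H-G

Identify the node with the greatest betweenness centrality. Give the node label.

Unnormalized betweenness of each node: A:0, B:0, C:0, D:0, E:0, F:0, G:0, H:33, I:0, J:0.
H has the largest value, 33, making it the main broker — the node through which the most shortest paths run.

H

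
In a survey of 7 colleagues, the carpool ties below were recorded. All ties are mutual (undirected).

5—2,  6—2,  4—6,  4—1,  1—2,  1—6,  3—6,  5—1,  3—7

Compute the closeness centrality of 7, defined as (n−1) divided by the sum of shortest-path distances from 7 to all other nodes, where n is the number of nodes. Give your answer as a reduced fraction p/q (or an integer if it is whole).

Distances from 7: 1:3, 2:3, 3:1, 4:3, 5:4, 6:2. Sum = 16.
n = 7, so closeness = 6/16 = 3/8.

3/8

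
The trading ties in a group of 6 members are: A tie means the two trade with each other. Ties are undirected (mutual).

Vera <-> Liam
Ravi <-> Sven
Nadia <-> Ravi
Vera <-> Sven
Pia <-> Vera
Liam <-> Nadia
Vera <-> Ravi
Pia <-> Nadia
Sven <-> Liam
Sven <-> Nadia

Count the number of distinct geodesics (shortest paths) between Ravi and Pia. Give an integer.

The shortest distance is 2. The length-2 paths are: Ravi–Nadia–Pia; Ravi–Vera–Pia.
That gives 2 distinct shortest paths.

2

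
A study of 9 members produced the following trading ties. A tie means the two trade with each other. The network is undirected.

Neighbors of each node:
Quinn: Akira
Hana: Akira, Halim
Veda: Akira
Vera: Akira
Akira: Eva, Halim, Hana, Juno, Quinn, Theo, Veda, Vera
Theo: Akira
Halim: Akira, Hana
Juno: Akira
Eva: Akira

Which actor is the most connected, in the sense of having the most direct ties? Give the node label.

Akira

Degrees — Akira:8, Eva:1, Halim:2, Hana:2, Juno:1, Quinn:1, Theo:1, Veda:1, Vera:1.
The maximum is 8, attained only by Akira.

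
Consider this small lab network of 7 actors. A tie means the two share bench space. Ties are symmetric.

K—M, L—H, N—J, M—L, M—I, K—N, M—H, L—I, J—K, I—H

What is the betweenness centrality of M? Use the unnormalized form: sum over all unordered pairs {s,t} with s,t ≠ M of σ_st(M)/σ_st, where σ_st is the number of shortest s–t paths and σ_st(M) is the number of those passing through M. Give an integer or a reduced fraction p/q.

Pairs whose geodesics pass through M — N–L: 1; N–H: 1; N–I: 1; J–L: 1; J–H: 1; J–I: 1; K–L: 1; K–H: 1; K–I: 1.
All other pairs contribute 0.
Summing the contributions gives betweenness(M) = 9.

9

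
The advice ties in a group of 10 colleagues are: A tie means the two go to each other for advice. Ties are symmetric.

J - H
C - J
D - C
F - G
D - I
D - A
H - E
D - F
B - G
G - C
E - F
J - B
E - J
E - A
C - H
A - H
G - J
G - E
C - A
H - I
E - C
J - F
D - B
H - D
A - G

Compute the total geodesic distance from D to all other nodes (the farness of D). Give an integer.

Distances from D: A:1, B:1, C:1, E:2, F:1, G:2, H:1, I:1, J:2.
Sum = 1 + 1 + 1 + 2 + 1 + 2 + 1 + 1 + 2 = 12.

12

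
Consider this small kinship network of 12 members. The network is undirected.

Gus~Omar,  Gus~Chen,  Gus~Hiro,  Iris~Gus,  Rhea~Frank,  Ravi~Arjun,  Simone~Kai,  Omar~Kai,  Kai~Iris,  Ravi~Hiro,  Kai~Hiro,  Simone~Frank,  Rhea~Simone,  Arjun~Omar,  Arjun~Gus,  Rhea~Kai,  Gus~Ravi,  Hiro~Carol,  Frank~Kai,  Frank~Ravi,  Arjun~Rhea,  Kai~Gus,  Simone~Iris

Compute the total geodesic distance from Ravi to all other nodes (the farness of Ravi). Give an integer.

Distances from Ravi: Arjun:1, Carol:2, Chen:2, Frank:1, Gus:1, Hiro:1, Iris:2, Kai:2, Omar:2, Rhea:2, Simone:2.
Sum = 1 + 2 + 2 + 1 + 1 + 1 + 2 + 2 + 2 + 2 + 2 = 18.

18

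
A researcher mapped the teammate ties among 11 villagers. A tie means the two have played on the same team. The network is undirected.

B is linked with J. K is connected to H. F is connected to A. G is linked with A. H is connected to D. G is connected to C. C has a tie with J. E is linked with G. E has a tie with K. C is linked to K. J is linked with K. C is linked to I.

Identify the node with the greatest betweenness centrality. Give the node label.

Unnormalized betweenness of each node: A:9, B:0, C:39/2, D:0, E:9/2, F:0, G:17, H:9, I:0, J:9, K:19.
C has the largest value, 39/2, making it the main broker — the node through which the most shortest paths run.

C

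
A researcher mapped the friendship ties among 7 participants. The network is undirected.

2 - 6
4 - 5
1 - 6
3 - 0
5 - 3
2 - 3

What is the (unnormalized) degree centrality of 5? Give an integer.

2

5 is directly tied to 3 and 4. That is 2 neighbors, so the degree of 5 is 2.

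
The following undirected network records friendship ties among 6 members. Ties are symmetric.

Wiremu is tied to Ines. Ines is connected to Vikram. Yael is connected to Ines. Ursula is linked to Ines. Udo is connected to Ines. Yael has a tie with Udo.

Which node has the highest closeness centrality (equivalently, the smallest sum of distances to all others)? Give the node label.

Ines

Farness (sum of distances to all others) for each node — Ines:5, Udo:8, Ursula:9, Vikram:9, Wiremu:9, Yael:8.
The smallest farness is 5, for Ines, so Ines has the highest closeness.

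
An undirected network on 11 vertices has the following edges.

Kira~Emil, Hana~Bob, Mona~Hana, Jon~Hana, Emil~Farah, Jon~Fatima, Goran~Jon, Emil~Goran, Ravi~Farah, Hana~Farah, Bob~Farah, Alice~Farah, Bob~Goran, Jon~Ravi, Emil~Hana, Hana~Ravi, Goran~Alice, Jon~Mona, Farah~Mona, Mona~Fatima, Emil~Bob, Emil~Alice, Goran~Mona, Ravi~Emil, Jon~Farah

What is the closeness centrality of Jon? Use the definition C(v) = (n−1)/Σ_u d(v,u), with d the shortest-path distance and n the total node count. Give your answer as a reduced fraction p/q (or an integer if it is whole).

Distances from Jon: Alice:2, Bob:2, Emil:2, Farah:1, Fatima:1, Goran:1, Hana:1, Kira:3, Mona:1, Ravi:1. Sum = 15.
n = 11, so closeness = 10/15 = 2/3.

2/3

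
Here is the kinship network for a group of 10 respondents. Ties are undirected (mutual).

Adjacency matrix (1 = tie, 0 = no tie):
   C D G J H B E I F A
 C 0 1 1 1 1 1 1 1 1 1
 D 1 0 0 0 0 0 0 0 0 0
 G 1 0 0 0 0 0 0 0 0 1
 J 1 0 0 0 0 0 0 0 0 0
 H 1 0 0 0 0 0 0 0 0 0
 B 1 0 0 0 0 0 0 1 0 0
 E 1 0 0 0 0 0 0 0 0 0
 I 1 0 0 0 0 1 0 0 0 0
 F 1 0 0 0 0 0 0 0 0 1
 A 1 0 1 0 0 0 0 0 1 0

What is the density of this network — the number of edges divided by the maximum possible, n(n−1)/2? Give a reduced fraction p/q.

4/15

There are 12 edges and 10 nodes, so the maximum possible is C(10,2) = 45.
Density = 12/45 = 4/15.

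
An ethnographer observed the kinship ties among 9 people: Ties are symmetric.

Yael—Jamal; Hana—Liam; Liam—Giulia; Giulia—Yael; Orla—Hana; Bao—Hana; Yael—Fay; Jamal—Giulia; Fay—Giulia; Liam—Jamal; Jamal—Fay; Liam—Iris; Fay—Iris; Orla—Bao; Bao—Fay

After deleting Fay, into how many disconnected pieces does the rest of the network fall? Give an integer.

1

Fay's neighbors (Bao, Giulia, Iris, Jamal, and Yael) remain reachable from one another through other ties, so the rest of the network stays in one piece.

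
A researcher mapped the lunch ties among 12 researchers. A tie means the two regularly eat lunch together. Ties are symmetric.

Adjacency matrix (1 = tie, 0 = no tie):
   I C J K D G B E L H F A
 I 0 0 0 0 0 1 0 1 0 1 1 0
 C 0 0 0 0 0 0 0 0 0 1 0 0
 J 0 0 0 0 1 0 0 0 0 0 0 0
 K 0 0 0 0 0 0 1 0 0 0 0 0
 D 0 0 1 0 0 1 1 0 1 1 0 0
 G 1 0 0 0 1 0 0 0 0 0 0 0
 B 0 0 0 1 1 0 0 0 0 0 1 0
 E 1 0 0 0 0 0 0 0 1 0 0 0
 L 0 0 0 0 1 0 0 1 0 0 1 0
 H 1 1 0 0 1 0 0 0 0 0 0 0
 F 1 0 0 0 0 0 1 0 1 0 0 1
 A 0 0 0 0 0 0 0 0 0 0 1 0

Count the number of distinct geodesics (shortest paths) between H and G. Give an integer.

2

The shortest distance is 2. The length-2 paths are: H–I–G; H–D–G.
That gives 2 distinct shortest paths.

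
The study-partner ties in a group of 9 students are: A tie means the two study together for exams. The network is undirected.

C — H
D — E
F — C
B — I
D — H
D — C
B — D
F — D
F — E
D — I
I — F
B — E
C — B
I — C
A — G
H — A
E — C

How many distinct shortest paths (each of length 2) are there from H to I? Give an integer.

2

The shortest distance is 2. The length-2 paths are: H–D–I; H–C–I.
That gives 2 distinct shortest paths.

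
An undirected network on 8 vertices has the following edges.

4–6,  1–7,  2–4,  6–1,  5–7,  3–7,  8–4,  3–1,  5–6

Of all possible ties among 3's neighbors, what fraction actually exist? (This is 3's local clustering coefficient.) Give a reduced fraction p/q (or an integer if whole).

1

3's neighbors: 1 and 7 (k = 2).
Possible neighbor pairs: C(2,2) = 1. Edges among them: 1–7 → e = 1.
Clustering(3) = 1/1.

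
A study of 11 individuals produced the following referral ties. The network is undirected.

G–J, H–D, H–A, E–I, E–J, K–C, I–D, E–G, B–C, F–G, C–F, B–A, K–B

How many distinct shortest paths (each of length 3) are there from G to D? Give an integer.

The shortest distance is 3, and the only length-3 path is G–E–I–D. So there is exactly 1 shortest path.

1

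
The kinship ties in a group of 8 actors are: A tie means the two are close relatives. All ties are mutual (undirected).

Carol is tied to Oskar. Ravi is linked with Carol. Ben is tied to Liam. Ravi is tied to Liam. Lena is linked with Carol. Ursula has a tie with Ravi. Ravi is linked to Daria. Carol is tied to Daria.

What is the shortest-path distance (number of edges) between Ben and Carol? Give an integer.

One shortest route is Ben – Liam – Ravi – Carol, which uses 3 edges, and at distance 2 from Ben we only reach {Ravi}, which does not include Carol. So d(Ben,Carol) = 3.

3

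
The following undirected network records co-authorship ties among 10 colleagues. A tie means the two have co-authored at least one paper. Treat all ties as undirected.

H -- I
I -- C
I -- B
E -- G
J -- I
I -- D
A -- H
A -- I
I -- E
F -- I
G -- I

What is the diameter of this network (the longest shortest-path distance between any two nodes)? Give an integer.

2

Eccentricity of each node (its greatest distance to any other): A:2, B:2, C:2, D:2, E:2, F:2, G:2, H:2, I:1, J:2.
The maximum eccentricity is 2, realized for instance by the pair H–B via H – I – B. So the diameter is 2.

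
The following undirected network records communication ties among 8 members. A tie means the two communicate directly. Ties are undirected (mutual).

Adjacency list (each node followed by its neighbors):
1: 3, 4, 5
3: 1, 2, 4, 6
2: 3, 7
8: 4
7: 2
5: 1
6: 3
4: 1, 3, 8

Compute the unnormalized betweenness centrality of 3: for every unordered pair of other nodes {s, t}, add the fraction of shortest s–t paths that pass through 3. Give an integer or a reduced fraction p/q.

14

Pairs whose geodesics pass through 3 — 6–1: 1; 6–8: 1; 6–7: 1; 6–4: 1; 6–2: 1; 6–5: 1; 1–7: 1; 1–2: 1; 8–7: 1; 8–2: 1; 7–4: 1; 7–5: 1; 4–2: 1; 2–5: 1.
All other pairs contribute 0.
Summing the contributions gives betweenness(3) = 14.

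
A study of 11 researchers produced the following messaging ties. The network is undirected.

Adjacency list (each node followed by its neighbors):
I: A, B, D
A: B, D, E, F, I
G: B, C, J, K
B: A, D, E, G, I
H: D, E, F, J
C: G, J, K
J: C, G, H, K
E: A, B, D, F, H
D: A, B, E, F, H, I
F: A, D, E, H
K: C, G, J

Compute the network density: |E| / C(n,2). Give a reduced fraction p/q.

23/55

There are 23 edges and 11 nodes, so the maximum possible is C(11,2) = 55.
Density = 23/55.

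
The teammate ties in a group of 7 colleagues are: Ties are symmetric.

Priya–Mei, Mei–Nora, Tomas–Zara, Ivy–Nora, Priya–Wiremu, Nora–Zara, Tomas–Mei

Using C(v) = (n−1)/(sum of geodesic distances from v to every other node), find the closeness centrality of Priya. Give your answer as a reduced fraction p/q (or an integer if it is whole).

Distances from Priya: Ivy:3, Mei:1, Nora:2, Tomas:2, Wiremu:1, Zara:3. Sum = 12.
n = 7, so closeness = 6/12 = 1/2.

1/2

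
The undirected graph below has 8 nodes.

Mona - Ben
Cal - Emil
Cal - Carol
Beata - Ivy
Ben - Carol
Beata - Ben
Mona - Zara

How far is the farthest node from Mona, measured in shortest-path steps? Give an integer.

Distances from Mona: Beata:2, Ben:1, Cal:3, Carol:2, Emil:4, Ivy:3, Zara:1.
The largest is 4 (to Emil), so the eccentricity of Mona is 4.

4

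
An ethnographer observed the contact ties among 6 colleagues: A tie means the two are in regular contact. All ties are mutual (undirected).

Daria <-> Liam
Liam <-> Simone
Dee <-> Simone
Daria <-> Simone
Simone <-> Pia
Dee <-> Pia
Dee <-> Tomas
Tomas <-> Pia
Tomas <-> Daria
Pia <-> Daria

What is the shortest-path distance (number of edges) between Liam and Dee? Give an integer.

One shortest route is Liam – Simone – Dee, which uses 2 edges, and Liam and Dee are not directly tied, so nothing shorter exists. So d(Liam,Dee) = 2.

2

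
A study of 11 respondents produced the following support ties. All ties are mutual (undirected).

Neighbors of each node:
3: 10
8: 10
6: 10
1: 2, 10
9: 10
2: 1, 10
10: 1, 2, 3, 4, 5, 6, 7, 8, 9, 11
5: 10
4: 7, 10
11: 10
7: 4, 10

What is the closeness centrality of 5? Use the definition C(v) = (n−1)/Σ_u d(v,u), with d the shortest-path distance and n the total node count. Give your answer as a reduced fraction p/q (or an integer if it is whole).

10/19

Distances from 5: 1:2, 2:2, 3:2, 4:2, 6:2, 7:2, 8:2, 9:2, 10:1, 11:2. Sum = 19.
n = 11, so closeness = 10/19.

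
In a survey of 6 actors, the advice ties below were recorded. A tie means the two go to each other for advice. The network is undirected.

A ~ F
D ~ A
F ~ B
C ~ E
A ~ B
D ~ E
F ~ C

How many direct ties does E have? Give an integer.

2

E is directly tied to C and D. That is 2 neighbors, so the degree of E is 2.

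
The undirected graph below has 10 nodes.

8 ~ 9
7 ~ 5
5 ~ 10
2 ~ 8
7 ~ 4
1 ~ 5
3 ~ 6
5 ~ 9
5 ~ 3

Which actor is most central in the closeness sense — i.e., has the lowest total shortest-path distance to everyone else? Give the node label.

5

Farness (sum of distances to all others) for each node — 1:22, 2:32, 3:20, 4:28, 5:14, 6:28, 7:20, 8:24, 9:18, 10:22.
The smallest farness is 14, for 5, so 5 has the highest closeness.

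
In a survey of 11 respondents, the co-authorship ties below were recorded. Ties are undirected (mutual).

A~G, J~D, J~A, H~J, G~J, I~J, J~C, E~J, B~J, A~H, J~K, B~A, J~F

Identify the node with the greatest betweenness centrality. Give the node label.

J

Unnormalized betweenness of each node: A:3/2, B:0, C:0, D:0, E:0, F:0, G:0, H:0, I:0, J:81/2, K:0.
J has the largest value, 81/2, making it the main broker — the node through which the most shortest paths run.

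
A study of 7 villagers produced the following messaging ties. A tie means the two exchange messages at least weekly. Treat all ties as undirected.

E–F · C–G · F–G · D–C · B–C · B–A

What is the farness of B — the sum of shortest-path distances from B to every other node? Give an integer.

Distances from B: A:1, C:1, D:2, E:4, F:3, G:2.
Sum = 1 + 1 + 2 + 4 + 3 + 2 = 13.

13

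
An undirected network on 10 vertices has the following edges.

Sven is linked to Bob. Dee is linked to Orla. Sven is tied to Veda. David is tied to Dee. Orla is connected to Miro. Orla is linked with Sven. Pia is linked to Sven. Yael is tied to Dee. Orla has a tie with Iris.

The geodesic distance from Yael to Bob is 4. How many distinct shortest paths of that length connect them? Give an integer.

The shortest distance is 4, and the only length-4 path is Yael–Dee–Orla–Sven–Bob. So there is exactly 1 shortest path.

1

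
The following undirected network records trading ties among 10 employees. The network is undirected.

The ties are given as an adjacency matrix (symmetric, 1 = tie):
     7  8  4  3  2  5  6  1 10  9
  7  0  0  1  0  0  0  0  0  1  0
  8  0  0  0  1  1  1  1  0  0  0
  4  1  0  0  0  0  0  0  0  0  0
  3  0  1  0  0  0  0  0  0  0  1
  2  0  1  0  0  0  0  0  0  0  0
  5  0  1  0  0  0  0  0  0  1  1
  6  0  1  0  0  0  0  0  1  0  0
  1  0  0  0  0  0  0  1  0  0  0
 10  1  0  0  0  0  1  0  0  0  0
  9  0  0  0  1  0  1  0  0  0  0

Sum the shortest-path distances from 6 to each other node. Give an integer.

Distances from 6: 1:1, 2:2, 3:2, 4:5, 5:2, 7:4, 8:1, 9:3, 10:3.
Sum = 1 + 2 + 2 + 5 + 2 + 4 + 1 + 3 + 3 = 23.

23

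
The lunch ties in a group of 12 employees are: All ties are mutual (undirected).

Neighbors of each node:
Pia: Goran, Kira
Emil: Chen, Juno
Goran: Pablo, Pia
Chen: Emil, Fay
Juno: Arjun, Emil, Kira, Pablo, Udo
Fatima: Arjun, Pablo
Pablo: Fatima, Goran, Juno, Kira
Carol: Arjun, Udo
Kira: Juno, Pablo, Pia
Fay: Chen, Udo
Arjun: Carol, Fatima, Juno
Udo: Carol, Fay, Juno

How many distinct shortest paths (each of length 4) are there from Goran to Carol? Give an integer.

The shortest distance is 4. The length-4 paths are: Goran–Pablo–Juno–Arjun–Carol; Goran–Pablo–Fatima–Arjun–Carol; Goran–Pablo–Juno–Udo–Carol.
That gives 3 distinct shortest paths.

3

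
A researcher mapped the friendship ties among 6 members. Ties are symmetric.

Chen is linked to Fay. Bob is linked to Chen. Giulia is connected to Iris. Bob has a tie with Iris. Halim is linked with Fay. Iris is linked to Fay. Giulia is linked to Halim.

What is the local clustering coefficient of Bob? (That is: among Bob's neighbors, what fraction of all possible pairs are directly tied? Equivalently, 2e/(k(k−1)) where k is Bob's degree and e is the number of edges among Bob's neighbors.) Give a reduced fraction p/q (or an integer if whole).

Bob's neighbors: Chen and Iris (k = 2).
Possible neighbor pairs: C(2,2) = 1. Edges among them: none → e = 0.
Clustering(Bob) = 0/1.

0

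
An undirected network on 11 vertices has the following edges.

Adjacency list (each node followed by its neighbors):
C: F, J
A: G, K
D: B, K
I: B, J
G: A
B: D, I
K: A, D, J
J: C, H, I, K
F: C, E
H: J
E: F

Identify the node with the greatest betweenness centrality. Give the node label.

Unnormalized betweenness of each node: A:9, B:1, C:16, D:3, E:0, F:9, G:0, H:0, I:5, J:30, K:21.
J has the largest value, 30, making it the main broker — the node through which the most shortest paths run.

J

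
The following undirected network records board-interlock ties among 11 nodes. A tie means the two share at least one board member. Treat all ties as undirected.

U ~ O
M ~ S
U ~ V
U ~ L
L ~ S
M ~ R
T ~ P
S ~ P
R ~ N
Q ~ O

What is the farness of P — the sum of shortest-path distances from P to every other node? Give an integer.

29

Distances from P: L:2, M:2, N:4, O:4, Q:5, R:3, S:1, T:1, U:3, V:4.
Sum = 2 + 2 + 4 + 4 + 5 + 3 + 1 + 1 + 3 + 4 = 29.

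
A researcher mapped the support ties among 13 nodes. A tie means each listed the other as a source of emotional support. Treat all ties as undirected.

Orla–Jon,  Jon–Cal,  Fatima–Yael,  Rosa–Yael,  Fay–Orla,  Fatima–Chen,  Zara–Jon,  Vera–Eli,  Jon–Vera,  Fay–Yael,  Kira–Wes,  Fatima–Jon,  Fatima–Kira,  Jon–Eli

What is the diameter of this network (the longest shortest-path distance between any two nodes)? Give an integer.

4

Eccentricity of each node (its greatest distance to any other): Cal:4, Chen:3, Eli:4, Fatima:2, Fay:4, Jon:3, Kira:3, Orla:4, Rosa:4, Vera:4, Wes:4, Yael:3, Zara:4.
The maximum eccentricity is 4, realized for instance by the pair Rosa–Zara via Rosa – Yael – Fatima – Jon – Zara. So the diameter is 4.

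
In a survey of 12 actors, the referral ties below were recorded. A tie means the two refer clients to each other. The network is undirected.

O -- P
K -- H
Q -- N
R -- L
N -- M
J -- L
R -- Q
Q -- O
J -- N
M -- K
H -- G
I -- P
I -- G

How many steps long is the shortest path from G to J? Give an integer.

5

One shortest route is G – H – K – M – N – J, which uses 5 edges, and at distance 4 from G we only reach {N, Q}, which does not include J. So d(G,J) = 5.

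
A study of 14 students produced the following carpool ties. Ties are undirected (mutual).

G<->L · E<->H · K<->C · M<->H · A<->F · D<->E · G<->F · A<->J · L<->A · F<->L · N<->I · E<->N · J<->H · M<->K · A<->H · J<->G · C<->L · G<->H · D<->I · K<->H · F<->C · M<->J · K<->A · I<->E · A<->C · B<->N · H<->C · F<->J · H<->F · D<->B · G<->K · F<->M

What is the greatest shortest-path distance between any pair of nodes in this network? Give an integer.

Eccentricity of each node (its greatest distance to any other): A:4, B:5, C:4, D:4, E:3, F:4, G:4, H:3, I:4, J:4, K:4, L:5, M:4, N:4.
The maximum eccentricity is 5, realized for instance by the pair L–B via L – G – H – E – D – B. So the diameter is 5.

5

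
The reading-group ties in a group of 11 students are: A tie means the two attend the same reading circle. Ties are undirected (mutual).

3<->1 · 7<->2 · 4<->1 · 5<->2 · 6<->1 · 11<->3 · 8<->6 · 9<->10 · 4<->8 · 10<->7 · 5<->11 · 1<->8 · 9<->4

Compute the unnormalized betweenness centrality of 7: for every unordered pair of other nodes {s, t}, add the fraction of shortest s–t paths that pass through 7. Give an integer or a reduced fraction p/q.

13/2

Pairs whose geodesics pass through 7 — 4–2: 1; 9–2: 1; 9–5: 1; 10–2: 1; 10–5: 1; 10–11: 1; 2–8: 1/2.
All other pairs contribute 0.
Summing the contributions gives betweenness(7) = 13/2.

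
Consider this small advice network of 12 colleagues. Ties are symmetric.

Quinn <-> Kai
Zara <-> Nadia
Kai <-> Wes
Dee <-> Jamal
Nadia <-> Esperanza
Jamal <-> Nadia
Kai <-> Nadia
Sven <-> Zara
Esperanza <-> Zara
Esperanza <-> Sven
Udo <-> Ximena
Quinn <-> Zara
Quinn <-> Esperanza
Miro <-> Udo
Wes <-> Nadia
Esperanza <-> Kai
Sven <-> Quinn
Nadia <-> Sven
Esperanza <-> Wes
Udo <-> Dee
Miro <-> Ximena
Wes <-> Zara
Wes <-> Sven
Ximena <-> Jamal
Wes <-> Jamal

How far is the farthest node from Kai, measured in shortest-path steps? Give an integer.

4

Distances from Kai: Dee:3, Esperanza:1, Jamal:2, Miro:4, Nadia:1, Quinn:1, Sven:2, Udo:4, Wes:1, Ximena:3, Zara:2.
The largest is 4 (to Miro and Udo), so the eccentricity of Kai is 4.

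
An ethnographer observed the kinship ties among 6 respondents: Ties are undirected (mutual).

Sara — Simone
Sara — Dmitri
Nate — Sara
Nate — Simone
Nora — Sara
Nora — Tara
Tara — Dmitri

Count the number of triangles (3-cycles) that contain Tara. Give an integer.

Tara's neighbors are Dmitri and Nora, but none of them are tied to each other, so no triangle contains Tara.

0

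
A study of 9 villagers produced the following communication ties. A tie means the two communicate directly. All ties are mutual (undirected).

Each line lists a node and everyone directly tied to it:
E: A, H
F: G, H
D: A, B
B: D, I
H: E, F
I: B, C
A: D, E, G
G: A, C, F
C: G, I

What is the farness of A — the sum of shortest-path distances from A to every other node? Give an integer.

14

Distances from A: B:2, C:2, D:1, E:1, F:2, G:1, H:2, I:3.
Sum = 2 + 2 + 1 + 1 + 2 + 1 + 2 + 3 = 14.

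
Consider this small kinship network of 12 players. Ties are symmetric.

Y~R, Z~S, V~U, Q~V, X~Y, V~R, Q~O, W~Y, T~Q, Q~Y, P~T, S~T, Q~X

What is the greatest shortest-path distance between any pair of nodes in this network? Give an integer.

Eccentricity of each node (its greatest distance to any other): O:4, P:4, Q:3, R:5, S:4, T:3, U:5, V:4, W:5, X:4, Y:4, Z:5.
The maximum eccentricity is 5, realized for instance by the pair R–Z via R – V – Q – T – S – Z. So the diameter is 5.

5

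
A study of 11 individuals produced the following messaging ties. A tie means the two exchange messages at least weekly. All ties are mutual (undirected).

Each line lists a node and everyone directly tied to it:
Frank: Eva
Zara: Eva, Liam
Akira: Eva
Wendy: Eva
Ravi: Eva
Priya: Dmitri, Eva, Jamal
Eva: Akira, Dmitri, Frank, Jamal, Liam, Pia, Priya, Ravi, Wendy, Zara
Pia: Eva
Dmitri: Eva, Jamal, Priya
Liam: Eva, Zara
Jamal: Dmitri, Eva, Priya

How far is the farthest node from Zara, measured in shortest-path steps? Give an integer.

Distances from Zara: Akira:2, Dmitri:2, Eva:1, Frank:2, Jamal:2, Liam:1, Pia:2, Priya:2, Ravi:2, Wendy:2.
The largest is 2 (to Wendy, Jamal, Akira, Ravi, Priya, Frank, Pia, and Dmitri), so the eccentricity of Zara is 2.

2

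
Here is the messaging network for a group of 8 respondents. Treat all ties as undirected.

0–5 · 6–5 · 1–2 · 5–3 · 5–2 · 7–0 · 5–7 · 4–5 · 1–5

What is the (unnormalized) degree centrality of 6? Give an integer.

1

6 is directly tied to 5. That is 1 neighbor, so the degree of 6 is 1.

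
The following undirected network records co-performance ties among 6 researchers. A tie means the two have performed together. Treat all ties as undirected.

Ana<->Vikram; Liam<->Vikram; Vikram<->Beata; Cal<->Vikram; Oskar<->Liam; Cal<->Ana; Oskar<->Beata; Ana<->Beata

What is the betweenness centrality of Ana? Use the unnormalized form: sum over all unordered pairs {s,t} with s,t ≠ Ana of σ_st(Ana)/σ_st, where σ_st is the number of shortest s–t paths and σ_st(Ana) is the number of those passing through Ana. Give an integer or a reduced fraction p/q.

5/6

Pairs whose geodesics pass through Ana — Beata–Cal: 1/2; Oskar–Cal: 1/3.
All other pairs contribute 0.
Summing the contributions gives betweenness(Ana) = 5/6.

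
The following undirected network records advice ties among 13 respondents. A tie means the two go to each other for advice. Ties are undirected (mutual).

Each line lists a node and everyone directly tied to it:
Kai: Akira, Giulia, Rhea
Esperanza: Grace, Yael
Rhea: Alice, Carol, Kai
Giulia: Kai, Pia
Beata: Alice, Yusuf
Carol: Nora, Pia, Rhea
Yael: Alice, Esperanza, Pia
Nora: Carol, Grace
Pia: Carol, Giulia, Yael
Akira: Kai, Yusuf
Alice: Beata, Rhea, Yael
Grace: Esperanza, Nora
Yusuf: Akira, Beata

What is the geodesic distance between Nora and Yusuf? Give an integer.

One shortest route is Nora – Carol – Rhea – Alice – Beata – Yusuf, which uses 5 edges, and at distance 4 from Nora we only reach {Akira, Beata}, which does not include Yusuf. So d(Nora,Yusuf) = 5.

5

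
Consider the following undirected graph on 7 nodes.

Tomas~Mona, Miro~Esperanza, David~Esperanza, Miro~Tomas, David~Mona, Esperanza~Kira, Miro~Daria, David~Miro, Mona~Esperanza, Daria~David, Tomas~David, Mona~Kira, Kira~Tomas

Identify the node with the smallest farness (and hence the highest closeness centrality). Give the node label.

Farness (sum of distances to all others) for each node — Daria:11, David:7, Esperanza:8, Kira:10, Miro:8, Mona:8, Tomas:8.
The smallest farness is 7, for David, so David has the highest closeness.

David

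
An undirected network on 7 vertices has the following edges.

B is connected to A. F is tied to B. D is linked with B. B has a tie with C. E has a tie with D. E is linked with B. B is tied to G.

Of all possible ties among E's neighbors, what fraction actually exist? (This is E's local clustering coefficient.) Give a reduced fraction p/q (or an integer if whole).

E's neighbors: B and D (k = 2).
Possible neighbor pairs: C(2,2) = 1. Edges among them: B–D → e = 1.
Clustering(E) = 1/1.

1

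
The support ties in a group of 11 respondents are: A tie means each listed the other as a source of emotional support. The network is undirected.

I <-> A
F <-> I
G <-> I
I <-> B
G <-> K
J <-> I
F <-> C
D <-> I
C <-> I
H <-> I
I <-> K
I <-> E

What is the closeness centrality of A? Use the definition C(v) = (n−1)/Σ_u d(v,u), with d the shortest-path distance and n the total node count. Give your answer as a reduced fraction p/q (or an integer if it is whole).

Distances from A: B:2, C:2, D:2, E:2, F:2, G:2, H:2, I:1, J:2, K:2. Sum = 19.
n = 11, so closeness = 10/19.

10/19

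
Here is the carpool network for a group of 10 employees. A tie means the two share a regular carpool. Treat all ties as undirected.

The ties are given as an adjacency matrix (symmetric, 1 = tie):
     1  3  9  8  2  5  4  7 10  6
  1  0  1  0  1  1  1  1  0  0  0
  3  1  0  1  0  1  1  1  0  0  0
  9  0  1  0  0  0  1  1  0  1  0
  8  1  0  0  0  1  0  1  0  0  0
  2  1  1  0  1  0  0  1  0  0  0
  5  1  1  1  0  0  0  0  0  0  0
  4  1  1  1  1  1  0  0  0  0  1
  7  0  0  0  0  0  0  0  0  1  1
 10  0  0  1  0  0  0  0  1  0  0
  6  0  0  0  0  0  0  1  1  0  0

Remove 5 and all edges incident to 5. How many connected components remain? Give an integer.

5's neighbors (1, 3, and 9) remain reachable from one another through other ties, so the rest of the network stays in one piece.

1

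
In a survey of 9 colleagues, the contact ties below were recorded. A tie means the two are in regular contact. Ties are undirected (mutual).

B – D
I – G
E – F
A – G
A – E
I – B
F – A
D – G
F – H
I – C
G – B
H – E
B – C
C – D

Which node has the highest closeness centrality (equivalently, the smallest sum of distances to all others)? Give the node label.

G

Farness (sum of distances to all others) for each node — A:14, B:16, C:21, D:17, E:18, F:18, G:13, H:24, I:17.
The smallest farness is 13, for G, so G has the highest closeness.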